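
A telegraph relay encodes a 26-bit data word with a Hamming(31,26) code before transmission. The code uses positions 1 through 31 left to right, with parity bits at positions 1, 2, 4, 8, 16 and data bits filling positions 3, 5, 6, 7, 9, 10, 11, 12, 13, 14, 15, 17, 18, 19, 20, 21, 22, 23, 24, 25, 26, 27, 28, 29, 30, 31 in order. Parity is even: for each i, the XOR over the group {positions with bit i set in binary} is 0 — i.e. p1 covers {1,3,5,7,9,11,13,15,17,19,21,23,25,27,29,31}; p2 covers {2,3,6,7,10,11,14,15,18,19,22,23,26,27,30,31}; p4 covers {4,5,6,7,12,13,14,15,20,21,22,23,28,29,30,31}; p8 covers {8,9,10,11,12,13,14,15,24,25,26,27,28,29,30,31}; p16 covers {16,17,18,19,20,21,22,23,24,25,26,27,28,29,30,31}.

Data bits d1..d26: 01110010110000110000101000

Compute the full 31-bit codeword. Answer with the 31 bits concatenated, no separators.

1100111100101100000110000101000

Place data at non-parity positions: p1 p2 0 p4 1 1 1 p8 0 0 1 0 1 1 0 p16 0 0 0 1 1 0 0 0 0 1 0 1 0 0 0
p1 (pos 1,3,5,7,9,11,13,15,17,19,21,23,25,27,29,31): XOR of data positions = 0⊕1⊕1⊕0⊕1⊕1⊕0⊕0⊕0⊕1⊕0⊕0⊕0⊕0⊕0 = 1
p2 (pos 2,3,6,7,10,11,14,15,18,19,22,23,26,27,30,31): XOR of data positions = 0⊕1⊕1⊕0⊕1⊕1⊕0⊕0⊕0⊕0⊕0⊕1⊕0⊕0⊕0 = 1
p4 (pos 4,5,6,7,12,13,14,15,20,21,22,23,28,29,30,31): XOR of data positions = 1⊕1⊕1⊕0⊕1⊕1⊕0⊕1⊕1⊕0⊕0⊕1⊕0⊕0⊕0 = 0
p8 (pos 8,9,10,11,12,13,14,15,24,25,26,27,28,29,30,31): XOR of data positions = 0⊕0⊕1⊕0⊕1⊕1⊕0⊕0⊕0⊕1⊕0⊕1⊕0⊕0⊕0 = 1
p16 (pos 16,17,18,19,20,21,22,23,24,25,26,27,28,29,30,31): XOR of data positions = 0⊕0⊕0⊕1⊕1⊕0⊕0⊕0⊕0⊕1⊕0⊕1⊕0⊕0⊕0 = 0
Codeword: 1100111100101100000110000101000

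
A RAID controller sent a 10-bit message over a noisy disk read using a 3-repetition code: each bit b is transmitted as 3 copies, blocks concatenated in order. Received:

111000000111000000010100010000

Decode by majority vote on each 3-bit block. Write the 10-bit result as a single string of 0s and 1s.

1001000000

Block 1 (111): 3 ones → 1
Block 2 (000): 0 ones → 0
Block 3 (000): 0 ones → 0
Block 4 (111): 3 ones → 1
Block 5 (000): 0 ones → 0
Block 6 (000): 0 ones → 0
Block 7 (010): 1 one → 0
Block 8 (100): 1 one → 0
Block 9 (010): 1 one → 0
Block 10 (000): 0 ones → 0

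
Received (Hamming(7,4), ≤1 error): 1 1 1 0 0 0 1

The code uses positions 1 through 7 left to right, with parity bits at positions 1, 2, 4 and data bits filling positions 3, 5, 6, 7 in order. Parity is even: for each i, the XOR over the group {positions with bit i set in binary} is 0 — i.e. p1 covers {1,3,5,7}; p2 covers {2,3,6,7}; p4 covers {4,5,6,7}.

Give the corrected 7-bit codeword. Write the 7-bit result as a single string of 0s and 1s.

1110000

s1 (pos 1,3,5,7): 1⊕1⊕0⊕1 = 1
s2 (pos 2,3,6,7): 1⊕1⊕0⊕1 = 1
s4 (pos 4,5,6,7): 0⊕0⊕0⊕1 = 1
Syndrome s4…s1 = 111 → error at position 7.
Flip position 7: 1110001 → 1110000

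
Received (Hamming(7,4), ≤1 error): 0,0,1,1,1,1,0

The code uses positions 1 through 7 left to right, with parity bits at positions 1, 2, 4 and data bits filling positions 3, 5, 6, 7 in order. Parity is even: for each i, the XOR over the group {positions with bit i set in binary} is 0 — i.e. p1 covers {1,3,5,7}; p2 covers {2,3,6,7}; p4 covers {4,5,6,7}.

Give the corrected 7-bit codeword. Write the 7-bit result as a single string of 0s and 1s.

s1 (pos 1,3,5,7): 0⊕1⊕1⊕0 = 0
s2 (pos 2,3,6,7): 0⊕1⊕1⊕0 = 0
s4 (pos 4,5,6,7): 1⊕1⊕1⊕0 = 1
Syndrome s4…s1 = 100 → error at position 4.
Flip position 4: 0011110 → 0010110

0010110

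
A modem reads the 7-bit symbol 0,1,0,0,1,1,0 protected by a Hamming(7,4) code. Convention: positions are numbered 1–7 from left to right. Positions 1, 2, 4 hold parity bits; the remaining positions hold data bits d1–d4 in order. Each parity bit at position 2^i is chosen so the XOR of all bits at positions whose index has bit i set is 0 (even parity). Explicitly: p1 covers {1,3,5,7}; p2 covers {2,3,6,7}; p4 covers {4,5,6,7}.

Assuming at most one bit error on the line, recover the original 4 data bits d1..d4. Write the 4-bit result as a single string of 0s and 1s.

s1 (pos 1,3,5,7): 0⊕0⊕1⊕0 = 1
s2 (pos 2,3,6,7): 1⊕0⊕1⊕0 = 0
s4 (pos 4,5,6,7): 0⊕1⊕1⊕0 = 0
Syndrome s4…s1 = 001 → error at position 1.
Flip position 1: 0100110 → 1100110
Read data bits from positions 3,5,6,7: 0110

0110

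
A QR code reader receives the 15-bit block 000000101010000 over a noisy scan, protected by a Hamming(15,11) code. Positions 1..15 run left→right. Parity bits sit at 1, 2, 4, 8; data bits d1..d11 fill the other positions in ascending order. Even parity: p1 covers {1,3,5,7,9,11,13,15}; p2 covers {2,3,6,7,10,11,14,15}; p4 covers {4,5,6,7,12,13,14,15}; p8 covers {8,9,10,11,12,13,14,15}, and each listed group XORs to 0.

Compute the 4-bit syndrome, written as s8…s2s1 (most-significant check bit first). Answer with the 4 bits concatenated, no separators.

s1 (pos 1,3,5,7,9,11,13,15): 0⊕0⊕0⊕1⊕1⊕1⊕0⊕0 = 1
s2 (pos 2,3,6,7,10,11,14,15): 0⊕0⊕0⊕1⊕0⊕1⊕0⊕0 = 0
s4 (pos 4,5,6,7,12,13,14,15): 0⊕0⊕0⊕1⊕0⊕0⊕0⊕0 = 1
s8 (pos 8,9,10,11,12,13,14,15): 0⊕1⊕0⊕1⊕0⊕0⊕0⊕0 = 0
Syndrome s8…s1 = 0101 → error at position 5.

0101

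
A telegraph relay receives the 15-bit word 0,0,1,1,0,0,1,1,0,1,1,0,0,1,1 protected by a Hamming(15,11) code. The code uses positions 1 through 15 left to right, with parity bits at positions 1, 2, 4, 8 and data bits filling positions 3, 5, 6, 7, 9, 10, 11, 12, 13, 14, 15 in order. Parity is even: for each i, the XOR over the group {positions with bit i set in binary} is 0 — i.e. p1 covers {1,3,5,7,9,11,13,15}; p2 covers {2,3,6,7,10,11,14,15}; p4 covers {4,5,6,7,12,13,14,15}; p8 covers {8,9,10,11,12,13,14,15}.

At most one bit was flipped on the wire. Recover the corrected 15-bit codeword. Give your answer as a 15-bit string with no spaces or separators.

001100100110011

s1 (pos 1,3,5,7,9,11,13,15): 0⊕1⊕0⊕1⊕0⊕1⊕0⊕1 = 0
s2 (pos 2,3,6,7,10,11,14,15): 0⊕1⊕0⊕1⊕1⊕1⊕1⊕1 = 0
s4 (pos 4,5,6,7,12,13,14,15): 1⊕0⊕0⊕1⊕0⊕0⊕1⊕1 = 0
s8 (pos 8,9,10,11,12,13,14,15): 1⊕0⊕1⊕1⊕0⊕0⊕1⊕1 = 1
Syndrome s8…s1 = 1000 → error at position 8.
Flip position 8: 001100110110011 → 001100100110011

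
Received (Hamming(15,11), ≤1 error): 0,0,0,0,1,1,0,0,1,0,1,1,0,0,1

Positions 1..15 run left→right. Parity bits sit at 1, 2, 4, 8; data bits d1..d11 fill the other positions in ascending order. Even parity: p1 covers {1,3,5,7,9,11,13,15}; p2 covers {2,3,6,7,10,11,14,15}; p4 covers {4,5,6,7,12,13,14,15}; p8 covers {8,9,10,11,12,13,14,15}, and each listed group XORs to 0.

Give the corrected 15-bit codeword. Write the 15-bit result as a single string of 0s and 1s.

s1 (pos 1,3,5,7,9,11,13,15): 0⊕0⊕1⊕0⊕1⊕1⊕0⊕1 = 0
s2 (pos 2,3,6,7,10,11,14,15): 0⊕0⊕1⊕0⊕0⊕1⊕0⊕1 = 1
s4 (pos 4,5,6,7,12,13,14,15): 0⊕1⊕1⊕0⊕1⊕0⊕0⊕1 = 0
s8 (pos 8,9,10,11,12,13,14,15): 0⊕1⊕0⊕1⊕1⊕0⊕0⊕1 = 0
Syndrome s8…s1 = 0010 → error at position 2.
Flip position 2: 000011001011001 → 010011001011001

010011001011001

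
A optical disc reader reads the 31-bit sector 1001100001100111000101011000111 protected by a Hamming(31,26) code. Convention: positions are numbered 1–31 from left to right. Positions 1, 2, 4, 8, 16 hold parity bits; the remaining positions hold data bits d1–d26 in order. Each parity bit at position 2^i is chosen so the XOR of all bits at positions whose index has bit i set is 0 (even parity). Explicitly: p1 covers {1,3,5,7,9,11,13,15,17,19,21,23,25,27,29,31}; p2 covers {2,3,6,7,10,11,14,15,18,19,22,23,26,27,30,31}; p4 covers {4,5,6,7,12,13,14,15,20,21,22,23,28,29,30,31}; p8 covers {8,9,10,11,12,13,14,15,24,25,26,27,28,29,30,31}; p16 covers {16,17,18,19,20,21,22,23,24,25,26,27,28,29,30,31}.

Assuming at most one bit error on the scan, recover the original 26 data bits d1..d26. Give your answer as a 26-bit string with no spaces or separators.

01000110010000101011000111

s1 (pos 1,3,5,7,9,11,13,15,17,19,21,23,25,27,29,31): 1⊕0⊕1⊕0⊕0⊕1⊕0⊕1⊕0⊕0⊕0⊕0⊕1⊕0⊕1⊕1 = 1
s2 (pos 2,3,6,7,10,11,14,15,18,19,22,23,26,27,30,31): 0⊕0⊕0⊕0⊕1⊕1⊕1⊕1⊕0⊕0⊕1⊕0⊕0⊕0⊕1⊕1 = 1
s4 (pos 4,5,6,7,12,13,14,15,20,21,22,23,28,29,30,31): 1⊕1⊕0⊕0⊕0⊕0⊕1⊕1⊕1⊕0⊕1⊕0⊕0⊕1⊕1⊕1 = 1
s8 (pos 8,9,10,11,12,13,14,15,24,25,26,27,28,29,30,31): 0⊕0⊕1⊕1⊕0⊕0⊕1⊕1⊕1⊕1⊕0⊕0⊕0⊕1⊕1⊕1 = 1
s16 (pos 16,17,18,19,20,21,22,23,24,25,26,27,28,29,30,31): 1⊕0⊕0⊕0⊕1⊕0⊕1⊕0⊕1⊕1⊕0⊕0⊕0⊕1⊕1⊕1 = 0
Syndrome s16…s1 = 01111 → error at position 15.
Flip position 15: 1001100001100111000101011000111 → 1001100001100101000101011000111
Read data bits from positions 3,5,6,7,9,10,11,12,13,14,15,17,18,19,20,21,22,23,24,25,26,27,28,29,30,31: 01000110010000101011000111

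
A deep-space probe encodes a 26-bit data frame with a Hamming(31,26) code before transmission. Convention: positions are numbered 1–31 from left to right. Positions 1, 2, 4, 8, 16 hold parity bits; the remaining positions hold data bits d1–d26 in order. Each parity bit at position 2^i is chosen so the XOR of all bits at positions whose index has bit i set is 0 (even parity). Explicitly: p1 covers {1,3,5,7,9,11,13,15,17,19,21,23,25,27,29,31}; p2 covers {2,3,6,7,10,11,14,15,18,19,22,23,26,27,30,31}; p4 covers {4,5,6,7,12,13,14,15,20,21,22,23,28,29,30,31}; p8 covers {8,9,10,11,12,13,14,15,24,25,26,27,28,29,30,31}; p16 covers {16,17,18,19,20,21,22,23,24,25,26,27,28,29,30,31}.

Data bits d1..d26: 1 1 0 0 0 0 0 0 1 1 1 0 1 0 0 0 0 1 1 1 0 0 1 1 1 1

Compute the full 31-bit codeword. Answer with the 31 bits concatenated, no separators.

Place data at non-parity positions: p1 p2 1 p4 1 0 0 p8 0 0 0 0 1 1 1 p16 0 1 0 0 0 0 1 1 1 0 0 1 1 1 1
p1 (pos 1,3,5,7,9,11,13,15,17,19,21,23,25,27,29,31): XOR of data positions = 1⊕1⊕0⊕0⊕0⊕1⊕1⊕0⊕0⊕0⊕1⊕1⊕0⊕1⊕1 = 0
p2 (pos 2,3,6,7,10,11,14,15,18,19,22,23,26,27,30,31): XOR of data positions = 1⊕0⊕0⊕0⊕0⊕1⊕1⊕1⊕0⊕0⊕1⊕0⊕0⊕1⊕1 = 1
p4 (pos 4,5,6,7,12,13,14,15,20,21,22,23,28,29,30,31): XOR of data positions = 1⊕0⊕0⊕0⊕1⊕1⊕1⊕0⊕0⊕0⊕1⊕1⊕1⊕1⊕1 = 1
p8 (pos 8,9,10,11,12,13,14,15,24,25,26,27,28,29,30,31): XOR of data positions = 0⊕0⊕0⊕0⊕1⊕1⊕1⊕1⊕1⊕0⊕0⊕1⊕1⊕1⊕1 = 1
p16 (pos 16,17,18,19,20,21,22,23,24,25,26,27,28,29,30,31): XOR of data positions = 0⊕1⊕0⊕0⊕0⊕0⊕1⊕1⊕1⊕0⊕0⊕1⊕1⊕1⊕1 = 0
Codeword: 0111100100001110010000111001111

0111100100001110010000111001111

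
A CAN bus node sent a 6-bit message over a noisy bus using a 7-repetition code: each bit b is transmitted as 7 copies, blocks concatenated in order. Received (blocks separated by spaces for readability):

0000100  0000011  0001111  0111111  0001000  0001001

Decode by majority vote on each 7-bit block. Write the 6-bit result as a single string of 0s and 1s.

Block 1 (0000100): 1 one → 0
Block 2 (0000011): 2 ones → 0
Block 3 (0001111): 4 ones → 1
Block 4 (0111111): 6 ones → 1
Block 5 (0001000): 1 one → 0
Block 6 (0001001): 2 ones → 0

001100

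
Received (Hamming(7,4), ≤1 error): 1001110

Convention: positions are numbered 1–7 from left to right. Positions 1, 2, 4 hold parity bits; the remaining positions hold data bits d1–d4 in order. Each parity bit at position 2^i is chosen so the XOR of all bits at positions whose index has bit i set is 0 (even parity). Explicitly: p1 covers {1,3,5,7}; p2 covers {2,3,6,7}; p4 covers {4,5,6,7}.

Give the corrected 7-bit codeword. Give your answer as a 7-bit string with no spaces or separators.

s1 (pos 1,3,5,7): 1⊕0⊕1⊕0 = 0
s2 (pos 2,3,6,7): 0⊕0⊕1⊕0 = 1
s4 (pos 4,5,6,7): 1⊕1⊕1⊕0 = 1
Syndrome s4…s1 = 110 → error at position 6.
Flip position 6: 1001110 → 1001100

1001100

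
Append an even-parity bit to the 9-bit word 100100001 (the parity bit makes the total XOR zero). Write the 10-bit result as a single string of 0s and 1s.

XOR of the 9 data bits: 1⊕0⊕0⊕1⊕0⊕0⊕0⊕0⊕1 = 1
Parity bit = 1 (so all 10 bits XOR to 0).

1001000011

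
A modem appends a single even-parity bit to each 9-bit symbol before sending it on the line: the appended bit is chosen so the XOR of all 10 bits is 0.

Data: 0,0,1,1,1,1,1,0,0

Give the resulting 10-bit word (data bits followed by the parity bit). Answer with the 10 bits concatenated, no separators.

XOR of the 9 data bits: 0⊕0⊕1⊕1⊕1⊕1⊕1⊕0⊕0 = 1
Parity bit = 1 (so all 10 bits XOR to 0).

0011111001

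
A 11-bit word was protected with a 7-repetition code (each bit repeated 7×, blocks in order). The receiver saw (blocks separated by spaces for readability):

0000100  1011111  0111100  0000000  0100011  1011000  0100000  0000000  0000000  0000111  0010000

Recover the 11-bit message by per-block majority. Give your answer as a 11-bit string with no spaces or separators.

Block 1 (0000100): 1 one → 0
Block 2 (1011111): 6 ones → 1
Block 3 (0111100): 4 ones → 1
Block 4 (0000000): 0 ones → 0
Block 5 (0100011): 3 ones → 0
Block 6 (1011000): 3 ones → 0
Block 7 (0100000): 1 one → 0
Block 8 (0000000): 0 ones → 0
Block 9 (0000000): 0 ones → 0
Block 10 (0000111): 3 ones → 0
Block 11 (0010000): 1 one → 0

01100000000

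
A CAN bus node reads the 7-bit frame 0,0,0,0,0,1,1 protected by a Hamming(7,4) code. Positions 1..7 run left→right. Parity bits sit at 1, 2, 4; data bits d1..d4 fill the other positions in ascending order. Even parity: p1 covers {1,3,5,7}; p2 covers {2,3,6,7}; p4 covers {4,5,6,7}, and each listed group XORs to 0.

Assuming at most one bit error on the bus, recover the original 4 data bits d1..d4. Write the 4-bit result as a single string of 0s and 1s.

0011

s1 (pos 1,3,5,7): 0⊕0⊕0⊕1 = 1
s2 (pos 2,3,6,7): 0⊕0⊕1⊕1 = 0
s4 (pos 4,5,6,7): 0⊕0⊕1⊕1 = 0
Syndrome s4…s1 = 001 → error at position 1.
Flip position 1: 0000011 → 1000011
Read data bits from positions 3,5,6,7: 0011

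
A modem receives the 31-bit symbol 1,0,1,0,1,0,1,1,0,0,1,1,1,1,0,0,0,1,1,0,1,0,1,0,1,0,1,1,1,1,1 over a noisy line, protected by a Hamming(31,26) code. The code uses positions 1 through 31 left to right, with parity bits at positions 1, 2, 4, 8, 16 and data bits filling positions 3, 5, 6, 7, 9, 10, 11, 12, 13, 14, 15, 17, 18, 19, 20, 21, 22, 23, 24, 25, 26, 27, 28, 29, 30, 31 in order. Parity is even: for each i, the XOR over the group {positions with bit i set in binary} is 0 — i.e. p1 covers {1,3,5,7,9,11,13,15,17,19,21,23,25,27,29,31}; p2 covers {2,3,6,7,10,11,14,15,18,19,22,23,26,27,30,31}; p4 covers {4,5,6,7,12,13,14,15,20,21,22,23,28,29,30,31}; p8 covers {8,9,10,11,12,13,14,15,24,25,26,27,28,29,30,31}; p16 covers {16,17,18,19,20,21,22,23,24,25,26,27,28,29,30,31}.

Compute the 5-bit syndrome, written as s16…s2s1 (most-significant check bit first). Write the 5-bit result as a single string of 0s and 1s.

s1 (pos 1,3,5,7,9,11,13,15,17,19,21,23,25,27,29,31): 1⊕1⊕1⊕1⊕0⊕1⊕1⊕0⊕0⊕1⊕1⊕1⊕1⊕1⊕1⊕1 = 1
s2 (pos 2,3,6,7,10,11,14,15,18,19,22,23,26,27,30,31): 0⊕1⊕0⊕1⊕0⊕1⊕1⊕0⊕1⊕1⊕0⊕1⊕0⊕1⊕1⊕1 = 0
s4 (pos 4,5,6,7,12,13,14,15,20,21,22,23,28,29,30,31): 0⊕1⊕0⊕1⊕1⊕1⊕1⊕0⊕0⊕1⊕0⊕1⊕1⊕1⊕1⊕1 = 1
s8 (pos 8,9,10,11,12,13,14,15,24,25,26,27,28,29,30,31): 1⊕0⊕0⊕1⊕1⊕1⊕1⊕0⊕0⊕1⊕0⊕1⊕1⊕1⊕1⊕1 = 1
s16 (pos 16,17,18,19,20,21,22,23,24,25,26,27,28,29,30,31): 0⊕0⊕1⊕1⊕0⊕1⊕0⊕1⊕0⊕1⊕0⊕1⊕1⊕1⊕1⊕1 = 0
Syndrome s16…s1 = 01101 → error at position 13.

01101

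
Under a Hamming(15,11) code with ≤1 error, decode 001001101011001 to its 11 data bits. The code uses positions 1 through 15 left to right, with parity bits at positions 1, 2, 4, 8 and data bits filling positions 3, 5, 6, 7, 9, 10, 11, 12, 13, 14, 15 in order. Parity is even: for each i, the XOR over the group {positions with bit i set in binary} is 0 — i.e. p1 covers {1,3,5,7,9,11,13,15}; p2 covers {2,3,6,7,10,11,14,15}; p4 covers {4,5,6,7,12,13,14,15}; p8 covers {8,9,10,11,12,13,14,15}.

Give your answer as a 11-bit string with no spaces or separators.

s1 (pos 1,3,5,7,9,11,13,15): 0⊕1⊕0⊕1⊕1⊕1⊕0⊕1 = 1
s2 (pos 2,3,6,7,10,11,14,15): 0⊕1⊕1⊕1⊕0⊕1⊕0⊕1 = 1
s4 (pos 4,5,6,7,12,13,14,15): 0⊕0⊕1⊕1⊕1⊕0⊕0⊕1 = 0
s8 (pos 8,9,10,11,12,13,14,15): 0⊕1⊕0⊕1⊕1⊕0⊕0⊕1 = 0
Syndrome s8…s1 = 0011 → error at position 3.
Flip position 3: 001001101011001 → 000001101011001
Read data bits from positions 3,5,6,7,9,10,11,12,13,14,15: 00111011001

00111011001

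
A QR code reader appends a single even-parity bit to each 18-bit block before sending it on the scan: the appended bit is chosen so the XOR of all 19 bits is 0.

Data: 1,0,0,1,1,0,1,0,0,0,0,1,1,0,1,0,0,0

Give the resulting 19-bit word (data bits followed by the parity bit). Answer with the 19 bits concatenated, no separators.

XOR of the 18 data bits: 1⊕0⊕0⊕1⊕1⊕0⊕1⊕0⊕0⊕0⊕0⊕1⊕1⊕0⊕1⊕0⊕0⊕0 = 1
Parity bit = 1 (so all 19 bits XOR to 0).

1001101000011010001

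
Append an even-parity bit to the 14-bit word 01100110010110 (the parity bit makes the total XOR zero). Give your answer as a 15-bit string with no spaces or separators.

011001100101101

XOR of the 14 data bits: 0⊕1⊕1⊕0⊕0⊕1⊕1⊕0⊕0⊕1⊕0⊕1⊕1⊕0 = 1
Parity bit = 1 (so all 15 bits XOR to 0).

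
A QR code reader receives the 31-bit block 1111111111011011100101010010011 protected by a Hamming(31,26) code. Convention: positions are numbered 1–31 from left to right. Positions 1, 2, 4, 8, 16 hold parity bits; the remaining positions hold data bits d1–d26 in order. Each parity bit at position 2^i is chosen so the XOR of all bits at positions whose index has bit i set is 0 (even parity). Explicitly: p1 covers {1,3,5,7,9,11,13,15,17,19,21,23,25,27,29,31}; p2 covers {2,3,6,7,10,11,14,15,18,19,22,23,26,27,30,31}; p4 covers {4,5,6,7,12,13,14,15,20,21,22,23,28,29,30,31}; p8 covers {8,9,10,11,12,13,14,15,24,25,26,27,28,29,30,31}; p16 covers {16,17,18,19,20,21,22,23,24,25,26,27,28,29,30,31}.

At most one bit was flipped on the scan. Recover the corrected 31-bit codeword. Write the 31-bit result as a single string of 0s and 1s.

1110111111011011100101010010011

s1 (pos 1,3,5,7,9,11,13,15,17,19,21,23,25,27,29,31): 1⊕1⊕1⊕1⊕1⊕0⊕1⊕1⊕1⊕0⊕0⊕0⊕0⊕1⊕0⊕1 = 0
s2 (pos 2,3,6,7,10,11,14,15,18,19,22,23,26,27,30,31): 1⊕1⊕1⊕1⊕1⊕0⊕0⊕1⊕0⊕0⊕1⊕0⊕0⊕1⊕1⊕1 = 0
s4 (pos 4,5,6,7,12,13,14,15,20,21,22,23,28,29,30,31): 1⊕1⊕1⊕1⊕1⊕1⊕0⊕1⊕1⊕0⊕1⊕0⊕0⊕0⊕1⊕1 = 1
s8 (pos 8,9,10,11,12,13,14,15,24,25,26,27,28,29,30,31): 1⊕1⊕1⊕0⊕1⊕1⊕0⊕1⊕1⊕0⊕0⊕1⊕0⊕0⊕1⊕1 = 0
s16 (pos 16,17,18,19,20,21,22,23,24,25,26,27,28,29,30,31): 1⊕1⊕0⊕0⊕1⊕0⊕1⊕0⊕1⊕0⊕0⊕1⊕0⊕0⊕1⊕1 = 0
Syndrome s16…s1 = 00100 → error at position 4.
Flip position 4: 1111111111011011100101010010011 → 1110111111011011100101010010011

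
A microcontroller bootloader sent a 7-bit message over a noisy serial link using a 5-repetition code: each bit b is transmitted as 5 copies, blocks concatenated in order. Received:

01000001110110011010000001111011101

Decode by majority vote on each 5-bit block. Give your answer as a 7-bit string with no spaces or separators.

Block 1 (01000): 1 one → 0
Block 2 (00111): 3 ones → 1
Block 3 (01100): 2 ones → 0
Block 4 (11010): 3 ones → 1
Block 5 (00000): 0 ones → 0
Block 6 (11110): 4 ones → 1
Block 7 (11101): 4 ones → 1

0101011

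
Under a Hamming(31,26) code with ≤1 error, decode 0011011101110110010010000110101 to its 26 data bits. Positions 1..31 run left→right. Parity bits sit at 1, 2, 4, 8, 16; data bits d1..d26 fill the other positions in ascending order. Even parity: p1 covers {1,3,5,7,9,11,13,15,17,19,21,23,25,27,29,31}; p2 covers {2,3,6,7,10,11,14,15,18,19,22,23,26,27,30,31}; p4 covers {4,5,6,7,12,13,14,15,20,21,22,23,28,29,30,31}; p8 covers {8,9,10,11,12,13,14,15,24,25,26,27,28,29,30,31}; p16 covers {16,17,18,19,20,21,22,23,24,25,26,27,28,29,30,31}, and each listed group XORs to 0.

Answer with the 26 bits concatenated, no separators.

s1 (pos 1,3,5,7,9,11,13,15,17,19,21,23,25,27,29,31): 0⊕1⊕0⊕1⊕0⊕1⊕0⊕1⊕0⊕0⊕1⊕0⊕0⊕1⊕1⊕1 = 0
s2 (pos 2,3,6,7,10,11,14,15,18,19,22,23,26,27,30,31): 0⊕1⊕1⊕1⊕1⊕1⊕1⊕1⊕1⊕0⊕0⊕0⊕1⊕1⊕0⊕1 = 1
s4 (pos 4,5,6,7,12,13,14,15,20,21,22,23,28,29,30,31): 1⊕0⊕1⊕1⊕1⊕0⊕1⊕1⊕0⊕1⊕0⊕0⊕0⊕1⊕0⊕1 = 1
s8 (pos 8,9,10,11,12,13,14,15,24,25,26,27,28,29,30,31): 1⊕0⊕1⊕1⊕1⊕0⊕1⊕1⊕0⊕0⊕1⊕1⊕0⊕1⊕0⊕1 = 0
s16 (pos 16,17,18,19,20,21,22,23,24,25,26,27,28,29,30,31): 0⊕0⊕1⊕0⊕0⊕1⊕0⊕0⊕0⊕0⊕1⊕1⊕0⊕1⊕0⊕1 = 0
Syndrome s16…s1 = 00110 → error at position 6.
Flip position 6: 0011011101110110010010000110101 → 0011001101110110010010000110101
Read data bits from positions 3,5,6,7,9,10,11,12,13,14,15,17,18,19,20,21,22,23,24,25,26,27,28,29,30,31: 10010111011010010000110101

10010111011010010000110101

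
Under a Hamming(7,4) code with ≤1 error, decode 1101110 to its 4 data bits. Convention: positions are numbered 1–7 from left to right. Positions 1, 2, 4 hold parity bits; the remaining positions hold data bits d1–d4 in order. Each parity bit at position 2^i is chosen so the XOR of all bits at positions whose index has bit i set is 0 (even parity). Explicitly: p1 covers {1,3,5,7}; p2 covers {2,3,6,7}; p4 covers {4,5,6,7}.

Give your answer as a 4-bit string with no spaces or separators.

0110

s1 (pos 1,3,5,7): 1⊕0⊕1⊕0 = 0
s2 (pos 2,3,6,7): 1⊕0⊕1⊕0 = 0
s4 (pos 4,5,6,7): 1⊕1⊕1⊕0 = 1
Syndrome s4…s1 = 100 → error at position 4.
Flip position 4: 1101110 → 1100110
Read data bits from positions 3,5,6,7: 0110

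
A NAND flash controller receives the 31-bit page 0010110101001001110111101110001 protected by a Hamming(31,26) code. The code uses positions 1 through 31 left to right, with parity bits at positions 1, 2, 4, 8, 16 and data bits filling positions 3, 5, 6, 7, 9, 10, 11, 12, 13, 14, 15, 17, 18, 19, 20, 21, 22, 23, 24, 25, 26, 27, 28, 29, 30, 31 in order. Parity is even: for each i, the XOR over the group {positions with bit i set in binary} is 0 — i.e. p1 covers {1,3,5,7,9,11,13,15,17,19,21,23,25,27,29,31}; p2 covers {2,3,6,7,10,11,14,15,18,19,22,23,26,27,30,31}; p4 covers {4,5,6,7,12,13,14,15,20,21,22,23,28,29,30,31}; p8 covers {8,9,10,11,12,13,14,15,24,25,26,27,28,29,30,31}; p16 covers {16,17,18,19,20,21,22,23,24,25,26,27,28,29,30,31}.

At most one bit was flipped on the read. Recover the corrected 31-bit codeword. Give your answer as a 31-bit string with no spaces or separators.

0010110101001001110111101100001

s1 (pos 1,3,5,7,9,11,13,15,17,19,21,23,25,27,29,31): 0⊕1⊕1⊕0⊕0⊕0⊕1⊕0⊕1⊕0⊕1⊕1⊕1⊕1⊕0⊕1 = 1
s2 (pos 2,3,6,7,10,11,14,15,18,19,22,23,26,27,30,31): 0⊕1⊕1⊕0⊕1⊕0⊕0⊕0⊕1⊕0⊕1⊕1⊕1⊕1⊕0⊕1 = 1
s4 (pos 4,5,6,7,12,13,14,15,20,21,22,23,28,29,30,31): 0⊕1⊕1⊕0⊕0⊕1⊕0⊕0⊕1⊕1⊕1⊕1⊕0⊕0⊕0⊕1 = 0
s8 (pos 8,9,10,11,12,13,14,15,24,25,26,27,28,29,30,31): 1⊕0⊕1⊕0⊕0⊕1⊕0⊕0⊕0⊕1⊕1⊕1⊕0⊕0⊕0⊕1 = 1
s16 (pos 16,17,18,19,20,21,22,23,24,25,26,27,28,29,30,31): 1⊕1⊕1⊕0⊕1⊕1⊕1⊕1⊕0⊕1⊕1⊕1⊕0⊕0⊕0⊕1 = 1
Syndrome s16…s1 = 11011 → error at position 27.
Flip position 27: 0010110101001001110111101110001 → 0010110101001001110111101100001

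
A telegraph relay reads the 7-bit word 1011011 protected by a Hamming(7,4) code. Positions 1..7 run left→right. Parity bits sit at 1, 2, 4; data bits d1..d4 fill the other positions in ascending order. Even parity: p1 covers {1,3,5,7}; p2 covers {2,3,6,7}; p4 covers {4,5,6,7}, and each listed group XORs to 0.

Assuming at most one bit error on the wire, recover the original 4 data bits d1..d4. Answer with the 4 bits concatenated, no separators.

1010

s1 (pos 1,3,5,7): 1⊕1⊕0⊕1 = 1
s2 (pos 2,3,6,7): 0⊕1⊕1⊕1 = 1
s4 (pos 4,5,6,7): 1⊕0⊕1⊕1 = 1
Syndrome s4…s1 = 111 → error at position 7.
Flip position 7: 1011011 → 1011010
Read data bits from positions 3,5,6,7: 1010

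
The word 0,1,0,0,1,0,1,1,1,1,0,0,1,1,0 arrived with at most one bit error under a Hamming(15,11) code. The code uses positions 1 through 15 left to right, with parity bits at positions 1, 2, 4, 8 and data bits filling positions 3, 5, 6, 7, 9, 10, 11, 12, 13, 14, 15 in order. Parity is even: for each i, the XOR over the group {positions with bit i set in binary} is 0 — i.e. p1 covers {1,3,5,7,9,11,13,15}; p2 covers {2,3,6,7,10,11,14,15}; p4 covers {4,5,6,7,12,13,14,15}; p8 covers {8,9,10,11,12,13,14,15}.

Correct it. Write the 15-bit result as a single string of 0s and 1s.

s1 (pos 1,3,5,7,9,11,13,15): 0⊕0⊕1⊕1⊕1⊕0⊕1⊕0 = 0
s2 (pos 2,3,6,7,10,11,14,15): 1⊕0⊕0⊕1⊕1⊕0⊕1⊕0 = 0
s4 (pos 4,5,6,7,12,13,14,15): 0⊕1⊕0⊕1⊕0⊕1⊕1⊕0 = 0
s8 (pos 8,9,10,11,12,13,14,15): 1⊕1⊕1⊕0⊕0⊕1⊕1⊕0 = 1
Syndrome s8…s1 = 1000 → error at position 8.
Flip position 8: 010010111100110 → 010010101100110

010010101100110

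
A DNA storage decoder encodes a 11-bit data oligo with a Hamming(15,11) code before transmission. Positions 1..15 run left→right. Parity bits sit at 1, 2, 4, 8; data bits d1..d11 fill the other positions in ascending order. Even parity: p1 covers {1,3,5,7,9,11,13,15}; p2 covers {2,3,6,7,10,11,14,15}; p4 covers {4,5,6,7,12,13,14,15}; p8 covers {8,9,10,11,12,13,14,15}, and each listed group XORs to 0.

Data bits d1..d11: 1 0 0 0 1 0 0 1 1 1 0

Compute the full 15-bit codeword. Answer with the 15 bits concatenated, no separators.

101100001001110

Place data at non-parity positions: p1 p2 1 p4 0 0 0 p8 1 0 0 1 1 1 0
p1 (pos 1,3,5,7,9,11,13,15): XOR of data positions = 1⊕0⊕0⊕1⊕0⊕1⊕0 = 1
p2 (pos 2,3,6,7,10,11,14,15): XOR of data positions = 1⊕0⊕0⊕0⊕0⊕1⊕0 = 0
p4 (pos 4,5,6,7,12,13,14,15): XOR of data positions = 0⊕0⊕0⊕1⊕1⊕1⊕0 = 1
p8 (pos 8,9,10,11,12,13,14,15): XOR of data positions = 1⊕0⊕0⊕1⊕1⊕1⊕0 = 0
Codeword: 101100001001110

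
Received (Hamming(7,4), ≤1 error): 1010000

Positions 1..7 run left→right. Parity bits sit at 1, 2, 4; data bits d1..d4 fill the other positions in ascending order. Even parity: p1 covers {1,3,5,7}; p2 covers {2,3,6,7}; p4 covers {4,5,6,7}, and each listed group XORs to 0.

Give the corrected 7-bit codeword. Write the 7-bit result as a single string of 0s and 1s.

s1 (pos 1,3,5,7): 1⊕1⊕0⊕0 = 0
s2 (pos 2,3,6,7): 0⊕1⊕0⊕0 = 1
s4 (pos 4,5,6,7): 0⊕0⊕0⊕0 = 0
Syndrome s4…s1 = 010 → error at position 2.
Flip position 2: 1010000 → 1110000

1110000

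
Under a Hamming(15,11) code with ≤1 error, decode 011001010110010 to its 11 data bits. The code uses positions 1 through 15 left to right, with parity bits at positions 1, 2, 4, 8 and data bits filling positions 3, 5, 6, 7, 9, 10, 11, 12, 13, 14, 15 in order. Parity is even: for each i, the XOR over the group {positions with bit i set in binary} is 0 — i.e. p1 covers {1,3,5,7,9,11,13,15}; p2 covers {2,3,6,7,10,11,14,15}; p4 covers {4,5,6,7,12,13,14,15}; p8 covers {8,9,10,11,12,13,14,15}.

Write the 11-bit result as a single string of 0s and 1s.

10100110010

s1 (pos 1,3,5,7,9,11,13,15): 0⊕1⊕0⊕0⊕0⊕1⊕0⊕0 = 0
s2 (pos 2,3,6,7,10,11,14,15): 1⊕1⊕1⊕0⊕1⊕1⊕1⊕0 = 0
s4 (pos 4,5,6,7,12,13,14,15): 0⊕0⊕1⊕0⊕0⊕0⊕1⊕0 = 0
s8 (pos 8,9,10,11,12,13,14,15): 1⊕0⊕1⊕1⊕0⊕0⊕1⊕0 = 0
Syndrome s8…s1 = 0000 → no error.
Read data bits from positions 3,5,6,7,9,10,11,12,13,14,15: 10100110010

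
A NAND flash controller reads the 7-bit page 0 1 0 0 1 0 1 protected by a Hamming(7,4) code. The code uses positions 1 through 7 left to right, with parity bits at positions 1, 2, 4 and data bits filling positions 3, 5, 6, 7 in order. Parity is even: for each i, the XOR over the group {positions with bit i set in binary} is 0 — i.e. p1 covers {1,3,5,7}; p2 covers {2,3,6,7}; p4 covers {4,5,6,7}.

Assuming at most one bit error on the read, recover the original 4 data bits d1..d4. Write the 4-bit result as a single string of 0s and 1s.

0101

s1 (pos 1,3,5,7): 0⊕0⊕1⊕1 = 0
s2 (pos 2,3,6,7): 1⊕0⊕0⊕1 = 0
s4 (pos 4,5,6,7): 0⊕1⊕0⊕1 = 0
Syndrome s4…s1 = 000 → no error.
Read data bits from positions 3,5,6,7: 0101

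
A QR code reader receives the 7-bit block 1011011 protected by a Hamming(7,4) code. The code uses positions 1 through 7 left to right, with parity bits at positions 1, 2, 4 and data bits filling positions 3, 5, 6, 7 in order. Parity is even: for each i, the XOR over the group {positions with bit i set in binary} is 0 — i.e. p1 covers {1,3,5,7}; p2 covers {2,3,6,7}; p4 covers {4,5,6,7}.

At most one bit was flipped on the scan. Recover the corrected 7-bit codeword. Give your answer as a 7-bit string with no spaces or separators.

s1 (pos 1,3,5,7): 1⊕1⊕0⊕1 = 1
s2 (pos 2,3,6,7): 0⊕1⊕1⊕1 = 1
s4 (pos 4,5,6,7): 1⊕0⊕1⊕1 = 1
Syndrome s4…s1 = 111 → error at position 7.
Flip position 7: 1011011 → 1011010

1011010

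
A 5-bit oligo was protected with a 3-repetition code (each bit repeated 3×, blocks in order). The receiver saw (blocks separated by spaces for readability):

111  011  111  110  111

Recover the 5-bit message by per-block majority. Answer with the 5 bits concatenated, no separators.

Block 1 (111): 3 ones → 1
Block 2 (011): 2 ones → 1
Block 3 (111): 3 ones → 1
Block 4 (110): 2 ones → 1
Block 5 (111): 3 ones → 1

11111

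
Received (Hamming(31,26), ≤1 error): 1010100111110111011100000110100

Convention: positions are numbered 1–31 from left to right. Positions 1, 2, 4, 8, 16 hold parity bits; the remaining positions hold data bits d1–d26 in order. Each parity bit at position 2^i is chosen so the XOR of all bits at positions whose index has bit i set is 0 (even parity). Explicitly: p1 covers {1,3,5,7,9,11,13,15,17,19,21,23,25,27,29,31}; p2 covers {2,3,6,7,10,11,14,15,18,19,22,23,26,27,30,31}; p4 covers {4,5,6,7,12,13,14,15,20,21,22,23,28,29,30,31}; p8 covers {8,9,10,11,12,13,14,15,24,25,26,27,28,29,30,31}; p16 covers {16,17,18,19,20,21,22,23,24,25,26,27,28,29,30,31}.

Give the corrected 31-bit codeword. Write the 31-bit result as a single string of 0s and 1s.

s1 (pos 1,3,5,7,9,11,13,15,17,19,21,23,25,27,29,31): 1⊕1⊕1⊕0⊕1⊕1⊕0⊕1⊕0⊕1⊕0⊕0⊕0⊕1⊕1⊕0 = 1
s2 (pos 2,3,6,7,10,11,14,15,18,19,22,23,26,27,30,31): 0⊕1⊕0⊕0⊕1⊕1⊕1⊕1⊕1⊕1⊕0⊕0⊕1⊕1⊕0⊕0 = 1
s4 (pos 4,5,6,7,12,13,14,15,20,21,22,23,28,29,30,31): 0⊕1⊕0⊕0⊕1⊕0⊕1⊕1⊕1⊕0⊕0⊕0⊕0⊕1⊕0⊕0 = 0
s8 (pos 8,9,10,11,12,13,14,15,24,25,26,27,28,29,30,31): 1⊕1⊕1⊕1⊕1⊕0⊕1⊕1⊕0⊕0⊕1⊕1⊕0⊕1⊕0⊕0 = 0
s16 (pos 16,17,18,19,20,21,22,23,24,25,26,27,28,29,30,31): 1⊕0⊕1⊕1⊕1⊕0⊕0⊕0⊕0⊕0⊕1⊕1⊕0⊕1⊕0⊕0 = 1
Syndrome s16…s1 = 10011 → error at position 19.
Flip position 19: 1010100111110111011100000110100 → 1010100111110111010100000110100

1010100111110111010100000110100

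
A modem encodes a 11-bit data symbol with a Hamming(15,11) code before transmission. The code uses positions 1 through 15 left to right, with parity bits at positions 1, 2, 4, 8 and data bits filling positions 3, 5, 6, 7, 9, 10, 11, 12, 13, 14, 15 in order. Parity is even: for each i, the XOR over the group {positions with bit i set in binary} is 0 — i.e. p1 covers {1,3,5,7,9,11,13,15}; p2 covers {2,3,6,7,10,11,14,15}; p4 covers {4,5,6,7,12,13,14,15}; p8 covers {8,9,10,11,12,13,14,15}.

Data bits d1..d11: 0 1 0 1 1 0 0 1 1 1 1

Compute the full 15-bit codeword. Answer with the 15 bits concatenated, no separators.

Place data at non-parity positions: p1 p2 0 p4 1 0 1 p8 1 0 0 1 1 1 1
p1 (pos 1,3,5,7,9,11,13,15): XOR of data positions = 0⊕1⊕1⊕1⊕0⊕1⊕1 = 1
p2 (pos 2,3,6,7,10,11,14,15): XOR of data positions = 0⊕0⊕1⊕0⊕0⊕1⊕1 = 1
p4 (pos 4,5,6,7,12,13,14,15): XOR of data positions = 1⊕0⊕1⊕1⊕1⊕1⊕1 = 0
p8 (pos 8,9,10,11,12,13,14,15): XOR of data positions = 1⊕0⊕0⊕1⊕1⊕1⊕1 = 1
Codeword: 110010111001111

110010111001111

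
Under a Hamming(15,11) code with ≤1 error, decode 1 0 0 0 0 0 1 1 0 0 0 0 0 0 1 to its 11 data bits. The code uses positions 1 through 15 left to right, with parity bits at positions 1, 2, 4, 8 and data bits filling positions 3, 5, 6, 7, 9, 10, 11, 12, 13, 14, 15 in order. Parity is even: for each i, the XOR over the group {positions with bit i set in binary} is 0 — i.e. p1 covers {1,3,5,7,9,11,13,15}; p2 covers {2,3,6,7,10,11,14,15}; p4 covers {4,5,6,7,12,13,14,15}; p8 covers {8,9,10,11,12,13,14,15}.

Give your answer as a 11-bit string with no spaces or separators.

s1 (pos 1,3,5,7,9,11,13,15): 1⊕0⊕0⊕1⊕0⊕0⊕0⊕1 = 1
s2 (pos 2,3,6,7,10,11,14,15): 0⊕0⊕0⊕1⊕0⊕0⊕0⊕1 = 0
s4 (pos 4,5,6,7,12,13,14,15): 0⊕0⊕0⊕1⊕0⊕0⊕0⊕1 = 0
s8 (pos 8,9,10,11,12,13,14,15): 1⊕0⊕0⊕0⊕0⊕0⊕0⊕1 = 0
Syndrome s8…s1 = 0001 → error at position 1.
Flip position 1: 100000110000001 → 000000110000001
Read data bits from positions 3,5,6,7,9,10,11,12,13,14,15: 00010000001

00010000001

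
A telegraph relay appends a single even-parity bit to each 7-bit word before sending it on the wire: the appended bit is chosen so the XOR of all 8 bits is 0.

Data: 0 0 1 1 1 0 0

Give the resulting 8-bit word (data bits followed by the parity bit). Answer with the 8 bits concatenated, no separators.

00111001

XOR of the 7 data bits: 0⊕0⊕1⊕1⊕1⊕0⊕0 = 1
Parity bit = 1 (so all 8 bits XOR to 0).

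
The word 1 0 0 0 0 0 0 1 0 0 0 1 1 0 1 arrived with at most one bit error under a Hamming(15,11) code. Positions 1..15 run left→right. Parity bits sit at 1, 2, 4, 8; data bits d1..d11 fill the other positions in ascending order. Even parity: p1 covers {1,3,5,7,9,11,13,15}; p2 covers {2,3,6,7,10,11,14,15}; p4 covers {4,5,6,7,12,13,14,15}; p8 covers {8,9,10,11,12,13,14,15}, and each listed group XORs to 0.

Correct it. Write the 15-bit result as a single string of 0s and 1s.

100000110001101

s1 (pos 1,3,5,7,9,11,13,15): 1⊕0⊕0⊕0⊕0⊕0⊕1⊕1 = 1
s2 (pos 2,3,6,7,10,11,14,15): 0⊕0⊕0⊕0⊕0⊕0⊕0⊕1 = 1
s4 (pos 4,5,6,7,12,13,14,15): 0⊕0⊕0⊕0⊕1⊕1⊕0⊕1 = 1
s8 (pos 8,9,10,11,12,13,14,15): 1⊕0⊕0⊕0⊕1⊕1⊕0⊕1 = 0
Syndrome s8…s1 = 0111 → error at position 7.
Flip position 7: 100000010001101 → 100000110001101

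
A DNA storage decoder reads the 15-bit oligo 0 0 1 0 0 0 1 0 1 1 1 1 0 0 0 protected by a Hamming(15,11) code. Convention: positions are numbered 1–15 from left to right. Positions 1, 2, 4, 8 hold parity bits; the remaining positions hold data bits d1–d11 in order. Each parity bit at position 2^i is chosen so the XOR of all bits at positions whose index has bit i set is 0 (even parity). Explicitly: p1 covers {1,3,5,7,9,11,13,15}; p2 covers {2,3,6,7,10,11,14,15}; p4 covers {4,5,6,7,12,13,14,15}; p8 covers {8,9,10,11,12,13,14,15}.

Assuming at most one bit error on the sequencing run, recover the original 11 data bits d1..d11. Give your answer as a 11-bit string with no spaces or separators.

s1 (pos 1,3,5,7,9,11,13,15): 0⊕1⊕0⊕1⊕1⊕1⊕0⊕0 = 0
s2 (pos 2,3,6,7,10,11,14,15): 0⊕1⊕0⊕1⊕1⊕1⊕0⊕0 = 0
s4 (pos 4,5,6,7,12,13,14,15): 0⊕0⊕0⊕1⊕1⊕0⊕0⊕0 = 0
s8 (pos 8,9,10,11,12,13,14,15): 0⊕1⊕1⊕1⊕1⊕0⊕0⊕0 = 0
Syndrome s8…s1 = 0000 → no error.
Read data bits from positions 3,5,6,7,9,10,11,12,13,14,15: 10011111000

10011111000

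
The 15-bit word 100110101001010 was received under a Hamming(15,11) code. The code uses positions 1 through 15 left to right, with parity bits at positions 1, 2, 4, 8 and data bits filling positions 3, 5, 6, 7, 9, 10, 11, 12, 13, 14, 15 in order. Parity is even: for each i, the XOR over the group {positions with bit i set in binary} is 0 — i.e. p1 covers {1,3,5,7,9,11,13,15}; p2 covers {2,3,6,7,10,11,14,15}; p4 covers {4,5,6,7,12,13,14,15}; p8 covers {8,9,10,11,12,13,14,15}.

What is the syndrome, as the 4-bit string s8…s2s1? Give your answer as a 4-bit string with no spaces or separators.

1100

s1 (pos 1,3,5,7,9,11,13,15): 1⊕0⊕1⊕1⊕1⊕0⊕0⊕0 = 0
s2 (pos 2,3,6,7,10,11,14,15): 0⊕0⊕0⊕1⊕0⊕0⊕1⊕0 = 0
s4 (pos 4,5,6,7,12,13,14,15): 1⊕1⊕0⊕1⊕1⊕0⊕1⊕0 = 1
s8 (pos 8,9,10,11,12,13,14,15): 0⊕1⊕0⊕0⊕1⊕0⊕1⊕0 = 1
Syndrome s8…s1 = 1100 → error at position 12.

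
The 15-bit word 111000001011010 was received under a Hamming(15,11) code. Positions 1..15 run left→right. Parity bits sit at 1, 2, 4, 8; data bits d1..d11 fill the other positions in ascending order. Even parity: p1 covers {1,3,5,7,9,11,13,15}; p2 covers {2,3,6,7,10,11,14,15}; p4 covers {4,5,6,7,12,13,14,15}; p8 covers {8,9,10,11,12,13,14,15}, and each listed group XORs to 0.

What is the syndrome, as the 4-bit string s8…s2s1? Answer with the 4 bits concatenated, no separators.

0000

s1 (pos 1,3,5,7,9,11,13,15): 1⊕1⊕0⊕0⊕1⊕1⊕0⊕0 = 0
s2 (pos 2,3,6,7,10,11,14,15): 1⊕1⊕0⊕0⊕0⊕1⊕1⊕0 = 0
s4 (pos 4,5,6,7,12,13,14,15): 0⊕0⊕0⊕0⊕1⊕0⊕1⊕0 = 0
s8 (pos 8,9,10,11,12,13,14,15): 0⊕1⊕0⊕1⊕1⊕0⊕1⊕0 = 0
Syndrome s8…s1 = 0000 → no error.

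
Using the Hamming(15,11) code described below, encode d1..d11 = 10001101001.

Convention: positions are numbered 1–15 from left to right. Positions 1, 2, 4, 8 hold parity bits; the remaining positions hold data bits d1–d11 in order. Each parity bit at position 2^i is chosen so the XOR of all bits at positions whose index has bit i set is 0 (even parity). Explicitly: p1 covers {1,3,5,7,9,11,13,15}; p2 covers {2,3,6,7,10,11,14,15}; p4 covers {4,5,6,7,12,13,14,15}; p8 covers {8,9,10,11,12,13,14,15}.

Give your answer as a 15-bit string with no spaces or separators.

Place data at non-parity positions: p1 p2 1 p4 0 0 0 p8 1 1 0 1 0 0 1
p1 (pos 1,3,5,7,9,11,13,15): XOR of data positions = 1⊕0⊕0⊕1⊕0⊕0⊕1 = 1
p2 (pos 2,3,6,7,10,11,14,15): XOR of data positions = 1⊕0⊕0⊕1⊕0⊕0⊕1 = 1
p4 (pos 4,5,6,7,12,13,14,15): XOR of data positions = 0⊕0⊕0⊕1⊕0⊕0⊕1 = 0
p8 (pos 8,9,10,11,12,13,14,15): XOR of data positions = 1⊕1⊕0⊕1⊕0⊕0⊕1 = 0
Codeword: 111000001101001

111000001101001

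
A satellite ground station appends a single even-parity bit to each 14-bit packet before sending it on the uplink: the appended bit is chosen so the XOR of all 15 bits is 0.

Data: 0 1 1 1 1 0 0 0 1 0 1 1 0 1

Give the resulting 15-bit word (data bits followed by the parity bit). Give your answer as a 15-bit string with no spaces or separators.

XOR of the 14 data bits: 0⊕1⊕1⊕1⊕1⊕0⊕0⊕0⊕1⊕0⊕1⊕1⊕0⊕1 = 0
Parity bit = 0 (so all 15 bits XOR to 0).

011110001011010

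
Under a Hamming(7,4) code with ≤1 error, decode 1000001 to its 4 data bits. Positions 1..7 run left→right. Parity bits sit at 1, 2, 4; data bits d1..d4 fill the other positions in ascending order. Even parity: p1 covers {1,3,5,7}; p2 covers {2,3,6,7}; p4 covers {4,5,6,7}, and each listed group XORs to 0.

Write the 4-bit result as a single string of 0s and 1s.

s1 (pos 1,3,5,7): 1⊕0⊕0⊕1 = 0
s2 (pos 2,3,6,7): 0⊕0⊕0⊕1 = 1
s4 (pos 4,5,6,7): 0⊕0⊕0⊕1 = 1
Syndrome s4…s1 = 110 → error at position 6.
Flip position 6: 1000001 → 1000011
Read data bits from positions 3,5,6,7: 0011

0011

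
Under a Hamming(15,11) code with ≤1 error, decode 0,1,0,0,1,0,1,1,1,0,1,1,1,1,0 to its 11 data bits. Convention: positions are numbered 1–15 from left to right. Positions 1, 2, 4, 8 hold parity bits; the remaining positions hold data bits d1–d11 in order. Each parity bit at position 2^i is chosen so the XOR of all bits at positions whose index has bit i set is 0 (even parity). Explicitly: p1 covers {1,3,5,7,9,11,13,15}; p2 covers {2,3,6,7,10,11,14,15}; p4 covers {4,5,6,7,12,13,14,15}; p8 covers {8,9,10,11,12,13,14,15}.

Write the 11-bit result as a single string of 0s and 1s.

s1 (pos 1,3,5,7,9,11,13,15): 0⊕0⊕1⊕1⊕1⊕1⊕1⊕0 = 1
s2 (pos 2,3,6,7,10,11,14,15): 1⊕0⊕0⊕1⊕0⊕1⊕1⊕0 = 0
s4 (pos 4,5,6,7,12,13,14,15): 0⊕1⊕0⊕1⊕1⊕1⊕1⊕0 = 1
s8 (pos 8,9,10,11,12,13,14,15): 1⊕1⊕0⊕1⊕1⊕1⊕1⊕0 = 0
Syndrome s8…s1 = 0101 → error at position 5.
Flip position 5: 010010111011110 → 010000111011110
Read data bits from positions 3,5,6,7,9,10,11,12,13,14,15: 00011011110

00011011110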